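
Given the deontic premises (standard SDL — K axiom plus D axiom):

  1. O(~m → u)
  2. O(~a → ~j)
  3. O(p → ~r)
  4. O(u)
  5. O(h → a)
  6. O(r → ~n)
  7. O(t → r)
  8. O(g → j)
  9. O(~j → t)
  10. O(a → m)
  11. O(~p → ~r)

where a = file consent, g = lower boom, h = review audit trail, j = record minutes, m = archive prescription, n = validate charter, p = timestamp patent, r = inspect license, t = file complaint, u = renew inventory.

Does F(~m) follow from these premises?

Premises 11 and 3 cover both cases: O(~p → ~r) and O(p → ~r). Since ~p ∨ p is a tautology, O(~r) follows.
The contrapositive of premise 7 (O(t → r)) is O(~r → ~t), and O(~r) is already established, so O(~t).
The contrapositive of premise 9 (O(~j → t)) is O(~t → j), and O(~t) is already established, so O(j).
Premise 2, O(~a → ~j), contraposes to O(j → a); with O(j) we get O(a).
Premise 10 is O(a → m); since O(a), deontic closure gives O(m).
Premises 1, 4, 5, 6, 8 do not contribute to this derivation.
So O(m) holds, i.e. F(~m). The claim follows.

Yes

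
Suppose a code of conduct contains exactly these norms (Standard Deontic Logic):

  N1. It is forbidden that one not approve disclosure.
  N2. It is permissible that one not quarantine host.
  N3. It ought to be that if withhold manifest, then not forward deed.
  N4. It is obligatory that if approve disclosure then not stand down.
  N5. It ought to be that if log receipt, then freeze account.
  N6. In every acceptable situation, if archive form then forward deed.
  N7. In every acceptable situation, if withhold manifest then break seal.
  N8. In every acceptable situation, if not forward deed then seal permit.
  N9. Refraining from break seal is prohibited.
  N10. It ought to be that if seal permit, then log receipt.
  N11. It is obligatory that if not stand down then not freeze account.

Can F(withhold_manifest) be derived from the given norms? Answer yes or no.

Premise 1 is F(¬approve_disclosure), i.e. O(approve_disclosure).
From O(approve_disclosure) and premise 4, O(approve_disclosure → ¬stand_down), we obtain O(¬stand_down).
Applying K to premise 11 (O(¬stand_down → ¬freeze_account)) and O(¬stand_down) yields O(¬freeze_account).
Premise 5 is O(log_receipt → freeze_account); contrapositively O(¬freeze_account → ¬log_receipt). Since O(¬freeze_account) holds, K gives O(¬log_receipt).
Premise 10 is O(seal_permit → log_receipt); contrapositively O(¬log_receipt → ¬seal_permit). Since O(¬log_receipt) holds, K gives O(¬seal_permit).
The contrapositive of premise 8 (O(¬forward_deed → seal_permit)) is O(¬seal_permit → forward_deed), and O(¬seal_permit) is already established, so O(forward_deed).
Premise 3 is O(withhold_manifest → ¬forward_deed); contrapositively O(forward_deed → ¬withhold_manifest). Since O(forward_deed) holds, K gives O(¬withhold_manifest).
Premises 2, 6, 7, 9 do not contribute to this derivation.
So O(¬withhold_manifest) holds, i.e. F(withhold_manifest). The claim follows.

Yes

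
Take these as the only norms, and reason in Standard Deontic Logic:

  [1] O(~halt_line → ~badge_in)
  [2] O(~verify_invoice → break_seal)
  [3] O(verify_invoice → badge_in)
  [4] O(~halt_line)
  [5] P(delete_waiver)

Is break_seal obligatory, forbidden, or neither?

Obligatory

Premise 4 states O(~halt_line) outright.
From O(~halt_line) and premise 1, O(~halt_line → ~badge_in), we obtain O(~badge_in).
Premise 3, O(verify_invoice → badge_in), contraposes to O(~badge_in → ~verify_invoice); with O(~badge_in) we get O(~verify_invoice).
Applying K to premise 2 (O(~verify_invoice → break_seal)) and O(~verify_invoice) yields O(break_seal).
Premise 5 does not contribute to this derivation.
Hence break_seal is obligatory.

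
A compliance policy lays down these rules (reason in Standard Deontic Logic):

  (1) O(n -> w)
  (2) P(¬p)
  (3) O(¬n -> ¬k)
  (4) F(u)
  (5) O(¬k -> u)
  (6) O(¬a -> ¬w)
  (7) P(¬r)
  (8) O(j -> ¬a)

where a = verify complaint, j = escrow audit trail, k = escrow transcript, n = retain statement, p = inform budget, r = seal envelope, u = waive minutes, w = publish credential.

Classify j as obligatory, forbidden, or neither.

Forbidden

F(u) at premise 4 means O(¬u).
Premise 5 is O(¬k -> u); contrapositively O(¬u -> k). Since O(¬u) holds, K gives O(k).
The contrapositive of premise 3 (O(¬n -> ¬k)) is O(k -> n), and O(k) is already established, so O(n).
Premise 1 is O(n -> w); since O(n), deontic closure gives O(w).
Premise 6 is O(¬a -> ¬w); contrapositively O(w -> a). Since O(w) holds, K gives O(a).
The contrapositive of premise 8 (O(j -> ¬a)) is O(a -> ¬j), and O(a) is already established, so O(¬j).
Premises 2, 7 do not contribute to this derivation.
Thus O(¬j), which is F(j): j is forbidden.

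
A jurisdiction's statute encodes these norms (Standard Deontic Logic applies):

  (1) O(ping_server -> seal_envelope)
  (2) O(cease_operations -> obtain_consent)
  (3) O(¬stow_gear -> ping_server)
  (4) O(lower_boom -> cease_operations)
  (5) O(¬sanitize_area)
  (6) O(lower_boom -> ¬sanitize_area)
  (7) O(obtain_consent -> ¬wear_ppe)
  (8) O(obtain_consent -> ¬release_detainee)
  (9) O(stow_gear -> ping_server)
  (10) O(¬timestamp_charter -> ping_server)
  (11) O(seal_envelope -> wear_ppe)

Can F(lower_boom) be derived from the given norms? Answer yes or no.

Yes

Premises 3 and 9 are O(¬stow_gear -> ping_server) and O(stow_gear -> ping_server); every ideal world satisfies ¬stow_gear or stow_gear, so in either case ping_server holds — hence O(ping_server).
Applying K to premise 1 (O(ping_server -> seal_envelope)) and O(ping_server) yields O(seal_envelope).
With premise 11, O(seal_envelope -> wear_ppe), the K-axiom yields O(wear_ppe).
Premise 7 is O(obtain_consent -> ¬wear_ppe); contrapositively O(wear_ppe -> ¬obtain_consent). Since O(wear_ppe) holds, K gives O(¬obtain_consent).
The contrapositive of premise 2 (O(cease_operations -> obtain_consent)) is O(¬obtain_consent -> ¬cease_operations), and O(¬obtain_consent) is already established, so O(¬cease_operations).
Premise 4 is O(lower_boom -> cease_operations); contrapositively O(¬cease_operations -> ¬lower_boom). Since O(¬cease_operations) holds, K gives O(¬lower_boom).
Premises 5, 6, 8, 10 do not contribute to this derivation.
So O(¬lower_boom) holds, i.e. F(lower_boom). The claim follows.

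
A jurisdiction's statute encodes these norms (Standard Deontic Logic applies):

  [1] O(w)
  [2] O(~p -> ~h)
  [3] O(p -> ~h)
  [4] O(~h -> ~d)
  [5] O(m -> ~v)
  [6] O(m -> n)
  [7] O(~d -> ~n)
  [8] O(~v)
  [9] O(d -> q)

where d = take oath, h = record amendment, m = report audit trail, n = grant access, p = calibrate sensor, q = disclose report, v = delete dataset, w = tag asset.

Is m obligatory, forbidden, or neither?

Forbidden

By case analysis on ~p: premise 2 gives O(~p -> ~h) and premise 3 gives O(p -> ~h), so O(~h) either way.
From O(~h) and premise 4, O(~h -> ~d), we obtain O(~d).
Applying K to premise 7 (O(~d -> ~n)) and O(~d) yields O(~n).
Premise 6, O(m -> n), contraposes to O(~n -> ~m); with O(~n) we get O(~m).
Premises 1, 5, 8, 9 do not contribute to this derivation.
Thus O(~m), which is F(m): m is forbidden.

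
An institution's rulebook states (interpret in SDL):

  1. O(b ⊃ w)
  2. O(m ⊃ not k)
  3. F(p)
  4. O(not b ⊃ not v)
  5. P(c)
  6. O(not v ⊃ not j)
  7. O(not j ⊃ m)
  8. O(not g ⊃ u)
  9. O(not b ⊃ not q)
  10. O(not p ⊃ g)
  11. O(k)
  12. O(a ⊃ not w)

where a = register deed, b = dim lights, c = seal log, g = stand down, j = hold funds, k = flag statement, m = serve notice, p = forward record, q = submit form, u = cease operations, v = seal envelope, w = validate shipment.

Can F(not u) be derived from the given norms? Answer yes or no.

No

Premise 8 is O(not g ⊃ u), but O(not g) is not derivable from the premises, so it does not yield O(u).
No other premise forces O(u). An ideal world satisfying every premise can still have not u true, so F(not u) is not derivable.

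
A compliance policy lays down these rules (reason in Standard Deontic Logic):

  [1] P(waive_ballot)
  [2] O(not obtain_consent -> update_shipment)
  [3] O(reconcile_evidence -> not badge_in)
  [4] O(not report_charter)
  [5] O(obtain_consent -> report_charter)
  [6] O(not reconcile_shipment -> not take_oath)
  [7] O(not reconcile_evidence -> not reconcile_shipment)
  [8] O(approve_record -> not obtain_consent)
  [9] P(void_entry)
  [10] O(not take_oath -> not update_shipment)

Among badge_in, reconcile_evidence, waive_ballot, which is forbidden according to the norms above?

Premise 4 states O(not report_charter) outright.
Premise 5 is O(obtain_consent -> report_charter); contrapositively O(not report_charter -> not obtain_consent). Since O(not report_charter) holds, K gives O(not obtain_consent).
With premise 2, O(not obtain_consent -> update_shipment), the K-axiom yields O(update_shipment).
Premise 10 is O(not take_oath -> not update_shipment); contrapositively O(update_shipment -> take_oath). Since O(update_shipment) holds, K gives O(take_oath).
Premise 6 is O(not reconcile_shipment -> not take_oath); contrapositively O(take_oath -> reconcile_shipment). Since O(take_oath) holds, K gives O(reconcile_shipment).
Premise 7 is O(not reconcile_evidence -> not reconcile_shipment); contrapositively O(reconcile_shipment -> reconcile_evidence). Since O(reconcile_shipment) holds, K gives O(reconcile_evidence).
Premise 3 is O(reconcile_evidence -> not badge_in); since O(reconcile_evidence), deontic closure gives O(not badge_in).
So O(not badge_in) holds, i.e. badge_in is forbidden. None of the other listed options is forbidden under the premises.

badge_in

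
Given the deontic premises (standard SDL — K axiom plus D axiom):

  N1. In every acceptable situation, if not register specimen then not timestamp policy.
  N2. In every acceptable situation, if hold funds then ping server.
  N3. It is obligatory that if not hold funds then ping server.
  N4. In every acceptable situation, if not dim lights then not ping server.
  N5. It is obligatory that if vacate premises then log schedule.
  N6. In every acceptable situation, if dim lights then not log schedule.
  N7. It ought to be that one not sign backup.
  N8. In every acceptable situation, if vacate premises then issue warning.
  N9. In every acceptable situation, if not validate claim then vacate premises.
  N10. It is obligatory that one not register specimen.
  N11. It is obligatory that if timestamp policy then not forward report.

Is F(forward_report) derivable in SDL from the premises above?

Premise 11 is O(timestamp_policy → ¬forward_report), but O(timestamp_policy) is not derivable from the premises, so it does not yield O(¬forward_report).
No other premise forces O(¬forward_report). An ideal world satisfying every premise can still have forward_report true, so F(forward_report) is not derivable.

No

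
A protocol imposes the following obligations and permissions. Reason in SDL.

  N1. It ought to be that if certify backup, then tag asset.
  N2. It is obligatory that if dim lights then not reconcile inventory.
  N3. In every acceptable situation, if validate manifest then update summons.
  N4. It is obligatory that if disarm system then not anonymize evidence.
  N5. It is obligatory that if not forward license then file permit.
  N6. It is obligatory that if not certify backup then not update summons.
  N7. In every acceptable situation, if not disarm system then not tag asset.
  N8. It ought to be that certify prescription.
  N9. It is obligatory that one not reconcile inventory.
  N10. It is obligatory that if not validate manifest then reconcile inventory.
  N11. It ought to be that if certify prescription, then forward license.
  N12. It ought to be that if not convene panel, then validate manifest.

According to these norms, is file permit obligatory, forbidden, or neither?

Neither

Premise 5 is O(¬forward_license → file_permit), but O(¬forward_license) is not derivable from the premises, so it does not yield O(file_permit).
No premise or chain of K-axiom applications forces O(file_permit), and none forces O(¬file_permit). So file_permit is neither obligatory nor forbidden under these norms.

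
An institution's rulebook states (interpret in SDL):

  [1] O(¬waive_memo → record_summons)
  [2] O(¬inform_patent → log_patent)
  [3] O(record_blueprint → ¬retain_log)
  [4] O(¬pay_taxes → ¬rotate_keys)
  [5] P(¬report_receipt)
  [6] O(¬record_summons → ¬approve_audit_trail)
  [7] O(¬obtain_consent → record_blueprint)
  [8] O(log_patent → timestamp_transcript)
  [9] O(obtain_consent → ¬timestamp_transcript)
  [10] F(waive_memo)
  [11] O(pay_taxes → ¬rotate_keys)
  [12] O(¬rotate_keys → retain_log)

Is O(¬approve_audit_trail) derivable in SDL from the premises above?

Premise 6 is O(¬record_summons → ¬approve_audit_trail), but O(¬record_summons) is not derivable from the premises, so it does not yield O(¬approve_audit_trail).
No other premise forces O(¬approve_audit_trail). An ideal world satisfying every premise can still have ¬approve_audit_trail false, so O(¬approve_audit_trail) is not derivable.

No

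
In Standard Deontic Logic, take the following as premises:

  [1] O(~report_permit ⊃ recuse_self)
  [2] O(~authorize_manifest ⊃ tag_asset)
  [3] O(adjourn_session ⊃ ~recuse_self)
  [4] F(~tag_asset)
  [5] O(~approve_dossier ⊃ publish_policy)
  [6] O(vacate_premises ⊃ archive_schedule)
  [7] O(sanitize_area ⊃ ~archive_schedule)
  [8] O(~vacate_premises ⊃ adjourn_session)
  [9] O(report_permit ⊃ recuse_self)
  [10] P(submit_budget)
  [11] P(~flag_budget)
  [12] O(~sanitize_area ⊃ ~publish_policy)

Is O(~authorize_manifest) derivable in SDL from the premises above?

Premise 2 is O(~authorize_manifest ⊃ tag_asset); even if O(tag_asset) held, inferring O(~authorize_manifest) would be affirming the consequent — invalid.
No other premise forces O(~authorize_manifest). An ideal world satisfying every premise can still have ~authorize_manifest false, so O(~authorize_manifest) is not derivable.

No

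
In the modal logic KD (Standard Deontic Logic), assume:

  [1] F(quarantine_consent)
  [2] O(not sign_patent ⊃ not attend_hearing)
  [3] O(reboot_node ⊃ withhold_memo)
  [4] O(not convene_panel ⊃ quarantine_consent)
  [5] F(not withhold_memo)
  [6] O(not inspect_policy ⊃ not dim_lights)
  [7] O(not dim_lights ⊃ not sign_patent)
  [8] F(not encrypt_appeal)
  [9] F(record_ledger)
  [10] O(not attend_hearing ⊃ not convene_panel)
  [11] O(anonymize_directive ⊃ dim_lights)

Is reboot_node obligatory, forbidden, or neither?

Neither

Premise 3 is O(reboot_node ⊃ withhold_memo); even if O(withhold_memo) held, inferring O(reboot_node) would be affirming the consequent — invalid.
No premise or chain of K-axiom applications forces O(reboot_node), and none forces O(not reboot_node). So reboot_node is neither obligatory nor forbidden under these norms.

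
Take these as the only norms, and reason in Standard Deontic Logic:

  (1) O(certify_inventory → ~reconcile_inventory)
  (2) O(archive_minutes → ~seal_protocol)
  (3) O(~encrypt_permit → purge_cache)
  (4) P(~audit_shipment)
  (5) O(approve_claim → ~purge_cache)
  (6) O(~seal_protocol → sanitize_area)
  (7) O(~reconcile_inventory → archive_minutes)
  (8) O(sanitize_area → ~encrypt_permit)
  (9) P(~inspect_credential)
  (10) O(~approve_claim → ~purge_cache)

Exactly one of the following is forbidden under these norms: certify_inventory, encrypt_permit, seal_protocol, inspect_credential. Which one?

certify_inventory

Premises 10 and 5 cover both cases: O(~approve_claim → ~purge_cache) and O(approve_claim → ~purge_cache). Since ~approve_claim ∨ approve_claim is a tautology, O(~purge_cache) follows.
Premise 3 is O(~encrypt_permit → purge_cache); contrapositively O(~purge_cache → encrypt_permit). Since O(~purge_cache) holds, K gives O(encrypt_permit).
Premise 8, O(sanitize_area → ~encrypt_permit), contraposes to O(encrypt_permit → ~sanitize_area); with O(encrypt_permit) we get O(~sanitize_area).
Premise 6, O(~seal_protocol → sanitize_area), contraposes to O(~sanitize_area → seal_protocol); with O(~sanitize_area) we get O(seal_protocol).
Premise 2, O(archive_minutes → ~seal_protocol), contraposes to O(seal_protocol → ~archive_minutes); with O(seal_protocol) we get O(~archive_minutes).
Premise 7 is O(~reconcile_inventory → archive_minutes); contrapositively O(~archive_minutes → reconcile_inventory). Since O(~archive_minutes) holds, K gives O(reconcile_inventory).
Premise 1, O(certify_inventory → ~reconcile_inventory), contraposes to O(reconcile_inventory → ~certify_inventory); with O(reconcile_inventory) we get O(~certify_inventory).
So O(~certify_inventory) holds, i.e. certify_inventory is forbidden. None of the other listed options is forbidden under the premises.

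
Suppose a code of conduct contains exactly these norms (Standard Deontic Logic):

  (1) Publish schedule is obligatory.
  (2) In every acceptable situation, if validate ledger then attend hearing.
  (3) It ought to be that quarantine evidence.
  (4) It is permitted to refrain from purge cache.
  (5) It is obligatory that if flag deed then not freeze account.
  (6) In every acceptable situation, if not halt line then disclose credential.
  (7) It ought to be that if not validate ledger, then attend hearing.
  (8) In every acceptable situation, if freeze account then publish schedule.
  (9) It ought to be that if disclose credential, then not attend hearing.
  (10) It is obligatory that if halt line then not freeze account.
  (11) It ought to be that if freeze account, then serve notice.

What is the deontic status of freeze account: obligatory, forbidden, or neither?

By case analysis on validate_ledger: premise 2 gives O(validate_ledger → attend_hearing) and premise 7 gives O(¬validate_ledger → attend_hearing), so O(attend_hearing) either way.
Premise 9 is O(disclose_credential → ¬attend_hearing); contrapositively O(attend_hearing → ¬disclose_credential). Since O(attend_hearing) holds, K gives O(¬disclose_credential).
Premise 6, O(¬halt_line → disclose_credential), contraposes to O(¬disclose_credential → halt_line); with O(¬disclose_credential) we get O(halt_line).
With premise 10, O(halt_line → ¬freeze_account), the K-axiom yields O(¬freeze_account).
Premises 1, 3, 4, 5, 8, 11 do not contribute to this derivation.
Thus O(¬freeze_account), which is F(freeze_account): freeze_account is forbidden.

Forbidden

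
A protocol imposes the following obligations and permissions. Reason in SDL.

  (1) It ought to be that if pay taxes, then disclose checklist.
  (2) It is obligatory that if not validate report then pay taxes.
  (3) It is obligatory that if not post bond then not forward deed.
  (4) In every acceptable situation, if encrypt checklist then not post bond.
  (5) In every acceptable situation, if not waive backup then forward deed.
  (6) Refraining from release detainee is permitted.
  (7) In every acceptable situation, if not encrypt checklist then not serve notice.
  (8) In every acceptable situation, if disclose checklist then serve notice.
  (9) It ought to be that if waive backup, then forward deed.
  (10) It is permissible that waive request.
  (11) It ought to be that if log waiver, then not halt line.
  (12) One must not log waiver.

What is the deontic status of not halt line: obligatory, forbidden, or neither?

Premise 11 is O(log_waiver → ¬halt_line), but O(log_waiver) is not derivable from the premises, so it does not yield O(¬halt_line).
No premise or chain of K-axiom applications forces O(¬halt_line), and none forces O(halt_line). So ¬halt_line is neither obligatory nor forbidden under these norms.

Neither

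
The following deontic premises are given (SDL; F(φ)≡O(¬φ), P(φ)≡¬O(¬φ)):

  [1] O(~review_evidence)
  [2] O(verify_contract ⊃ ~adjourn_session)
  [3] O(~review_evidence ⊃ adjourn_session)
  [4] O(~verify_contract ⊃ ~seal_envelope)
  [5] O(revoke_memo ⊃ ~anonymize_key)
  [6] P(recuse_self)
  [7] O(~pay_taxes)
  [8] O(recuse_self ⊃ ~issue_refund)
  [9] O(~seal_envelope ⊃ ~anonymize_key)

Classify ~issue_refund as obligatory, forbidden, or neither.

Premise 8 is O(recuse_self ⊃ ~issue_refund), but O(recuse_self) is not derivable from the premises (the permission P(recuse_self) asserts only ~O(~recuse_self), not O(recuse_self)), so it does not yield O(~issue_refund).
No premise or chain of K-axiom applications forces O(~issue_refund), and none forces O(issue_refund). So ~issue_refund is neither obligatory nor forbidden under these norms.

Neither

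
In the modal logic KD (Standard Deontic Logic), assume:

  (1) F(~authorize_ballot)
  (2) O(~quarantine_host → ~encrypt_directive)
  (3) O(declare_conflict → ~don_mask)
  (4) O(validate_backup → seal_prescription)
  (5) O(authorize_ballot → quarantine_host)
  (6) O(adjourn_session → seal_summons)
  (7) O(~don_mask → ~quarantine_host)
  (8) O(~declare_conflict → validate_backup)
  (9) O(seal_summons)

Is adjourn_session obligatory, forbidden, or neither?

Premise 6 is O(adjourn_session → seal_summons); even if O(seal_summons) held, inferring O(adjourn_session) would be affirming the consequent — invalid.
No premise or chain of K-axiom applications forces O(adjourn_session), and none forces O(~adjourn_session). So adjourn_session is neither obligatory nor forbidden under these norms.

Neither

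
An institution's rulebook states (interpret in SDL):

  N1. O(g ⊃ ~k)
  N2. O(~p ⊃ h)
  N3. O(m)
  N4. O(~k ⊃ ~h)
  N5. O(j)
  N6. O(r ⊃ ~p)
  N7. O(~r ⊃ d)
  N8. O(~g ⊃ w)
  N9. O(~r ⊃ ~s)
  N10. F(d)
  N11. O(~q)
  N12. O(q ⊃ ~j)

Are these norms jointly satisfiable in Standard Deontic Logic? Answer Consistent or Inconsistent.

Premise 12 is O(q ⊃ ~j), but O(q) is not derivable from the premises, so it does not yield O(~j).
So O(~j) is not derivable, and the apparent clash with O(j) does not arise.
A world satisfying every obligation exists (e.g. d=false, g=false, h=true, j=true, k=true, m=true, p=false, q=false, r=true, s=false, w=true); no atom is both obligatory and forbidden, so the set is consistent.

Consistent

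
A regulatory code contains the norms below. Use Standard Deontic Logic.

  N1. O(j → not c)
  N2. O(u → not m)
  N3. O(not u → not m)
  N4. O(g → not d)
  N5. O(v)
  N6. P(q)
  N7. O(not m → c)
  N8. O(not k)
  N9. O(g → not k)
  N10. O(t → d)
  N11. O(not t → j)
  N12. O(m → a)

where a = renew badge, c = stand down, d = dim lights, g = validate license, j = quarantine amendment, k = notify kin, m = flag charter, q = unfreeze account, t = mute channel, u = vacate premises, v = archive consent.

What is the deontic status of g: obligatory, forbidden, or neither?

Premises 2 and 3 cover both cases: O(u → not m) and O(not u → not m). Since u ∨ not u is a tautology, O(not m) follows.
Premise 7 is O(not m → c); since O(not m), deontic closure gives O(c).
The contrapositive of premise 1 (O(j → not c)) is O(c → not j), and O(c) is already established, so O(not j).
Premise 11 is O(not t → j); contrapositively O(not j → t). Since O(not j) holds, K gives O(t).
Premise 10 is O(t → d); since O(t), deontic closure gives O(d).
Premise 4, O(g → not d), contraposes to O(d → not g); with O(d) we get O(not g).
Premises 5, 6, 8, 9, 12 do not contribute to this derivation.
Thus O(not g), which is F(g): g is forbidden.

Forbidden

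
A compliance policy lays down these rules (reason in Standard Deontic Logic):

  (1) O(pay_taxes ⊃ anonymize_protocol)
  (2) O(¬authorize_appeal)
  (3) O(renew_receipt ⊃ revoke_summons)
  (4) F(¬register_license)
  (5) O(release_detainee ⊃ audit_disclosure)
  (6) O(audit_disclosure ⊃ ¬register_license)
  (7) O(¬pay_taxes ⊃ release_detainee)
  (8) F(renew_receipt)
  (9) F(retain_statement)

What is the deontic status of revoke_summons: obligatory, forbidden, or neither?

Neither

Premise 3 is O(renew_receipt ⊃ revoke_summons), but O(renew_receipt) is not derivable from the premises, so it does not yield O(revoke_summons).
No premise or chain of K-axiom applications forces O(revoke_summons), and none forces O(¬revoke_summons). So revoke_summons is neither obligatory nor forbidden under these norms.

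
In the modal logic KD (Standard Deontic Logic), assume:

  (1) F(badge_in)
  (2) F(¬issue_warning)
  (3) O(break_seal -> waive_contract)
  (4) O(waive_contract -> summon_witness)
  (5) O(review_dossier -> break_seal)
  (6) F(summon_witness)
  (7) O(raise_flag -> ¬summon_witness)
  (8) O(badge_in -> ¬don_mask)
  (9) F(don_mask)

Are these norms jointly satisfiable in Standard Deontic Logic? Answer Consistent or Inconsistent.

Premise 8 is O(badge_in -> ¬don_mask); even if O(¬don_mask) held, inferring O(badge_in) would be affirming the consequent — invalid.
So O(badge_in) is not derivable, and the apparent clash with O(¬badge_in) does not arise.
A world satisfying every obligation exists (e.g. badge_in=false, break_seal=false, don_mask=false, issue_warning=true, raise_flag=false, review_dossier=false, summon_witness=false, waive_contract=false); no atom is both obligatory and forbidden, so the set is consistent.

Consistent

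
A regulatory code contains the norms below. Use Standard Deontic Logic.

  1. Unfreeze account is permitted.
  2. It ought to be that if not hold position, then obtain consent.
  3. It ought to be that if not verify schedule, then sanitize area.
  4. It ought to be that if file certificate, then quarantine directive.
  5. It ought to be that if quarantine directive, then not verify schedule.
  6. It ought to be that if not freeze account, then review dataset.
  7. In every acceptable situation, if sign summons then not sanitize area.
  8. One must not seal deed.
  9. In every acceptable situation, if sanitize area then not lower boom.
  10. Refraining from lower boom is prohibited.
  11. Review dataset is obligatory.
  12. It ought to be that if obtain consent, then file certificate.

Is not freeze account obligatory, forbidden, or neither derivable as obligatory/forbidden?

Premise 6 is O(¬freeze_account → review_dataset); even if O(review_dataset) held, inferring O(¬freeze_account) would be affirming the consequent — invalid.
No premise or chain of K-axiom applications forces O(¬freeze_account), and none forces O(freeze_account). So ¬freeze_account is neither obligatory nor forbidden under these norms.

Neither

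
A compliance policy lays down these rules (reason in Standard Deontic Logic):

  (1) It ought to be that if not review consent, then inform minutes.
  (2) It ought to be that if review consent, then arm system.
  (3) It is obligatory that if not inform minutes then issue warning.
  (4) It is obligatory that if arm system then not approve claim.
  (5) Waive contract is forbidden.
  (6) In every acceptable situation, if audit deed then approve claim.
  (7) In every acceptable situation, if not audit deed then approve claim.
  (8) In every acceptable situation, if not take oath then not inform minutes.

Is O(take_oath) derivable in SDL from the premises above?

Premises 6 and 7 are O(audit_deed → approve_claim) and O(¬audit_deed → approve_claim); every ideal world satisfies audit_deed or ¬audit_deed, so in either case approve_claim holds — hence O(approve_claim).
Premise 4 is O(arm_system → ¬approve_claim); contrapositively O(approve_claim → ¬arm_system). Since O(approve_claim) holds, K gives O(¬arm_system).
Premise 2 is O(review_consent → arm_system); contrapositively O(¬arm_system → ¬review_consent). Since O(¬arm_system) holds, K gives O(¬review_consent).
Premise 1 is O(¬review_consent → inform_minutes); since O(¬review_consent), deontic closure gives O(inform_minutes).
Premise 8 is O(¬take_oath → ¬inform_minutes); contrapositively O(inform_minutes → take_oath). Since O(inform_minutes) holds, K gives O(take_oath).
Premises 3, 5 do not contribute to this derivation.
So O(take_oath) follows.

Yes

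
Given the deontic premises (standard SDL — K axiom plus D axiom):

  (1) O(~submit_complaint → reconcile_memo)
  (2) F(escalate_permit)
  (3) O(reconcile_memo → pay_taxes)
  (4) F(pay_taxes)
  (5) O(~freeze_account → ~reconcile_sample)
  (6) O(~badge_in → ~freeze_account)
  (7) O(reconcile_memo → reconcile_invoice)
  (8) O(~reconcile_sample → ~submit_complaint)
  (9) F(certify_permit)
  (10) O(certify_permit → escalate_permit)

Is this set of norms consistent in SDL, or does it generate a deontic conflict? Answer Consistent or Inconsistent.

Consistent

Premise 10 is O(certify_permit → escalate_permit), but O(certify_permit) is not derivable from the premises, so it does not yield O(escalate_permit).
So O(escalate_permit) is not derivable, and the apparent clash with O(~escalate_permit) does not arise.
A world satisfying every obligation exists (e.g. badge_in=true, certify_permit=false, escalate_permit=false, freeze_account=true, pay_taxes=false, reconcile_invoice=false, reconcile_memo=false, reconcile_sample=true, submit_complaint=true); no atom is both obligatory and forbidden, so the set is consistent.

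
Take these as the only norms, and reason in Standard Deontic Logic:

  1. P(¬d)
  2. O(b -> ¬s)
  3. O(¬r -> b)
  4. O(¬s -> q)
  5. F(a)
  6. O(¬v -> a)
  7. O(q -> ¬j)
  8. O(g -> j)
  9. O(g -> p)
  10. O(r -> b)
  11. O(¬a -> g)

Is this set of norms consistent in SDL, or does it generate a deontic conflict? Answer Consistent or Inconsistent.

Premises 10 and 3 cover both cases: O(r -> b) and O(¬r -> b). Since r ∨ ¬r is a tautology, O(b) follows.
Applying K to premise 2 (O(b -> ¬s)) and O(b) yields O(¬s).
Applying K to premise 4 (O(¬s -> q)) and O(¬s) yields O(q).
Applying K to premise 7 (O(q -> ¬j)) and O(q) yields O(¬j).
Premise 8 is O(g -> j); contrapositively O(¬j -> ¬g). Since O(¬j) holds, K gives O(¬g).
Premise 11, O(¬a -> g), contraposes to O(¬g -> a); with O(¬g) we get O(a).
However, F(a) at premise 5 amounts to O(¬a).
We now have both O(a) and O(¬a) — a is simultaneously obligatory and forbidden, violating the D-axiom.

Inconsistent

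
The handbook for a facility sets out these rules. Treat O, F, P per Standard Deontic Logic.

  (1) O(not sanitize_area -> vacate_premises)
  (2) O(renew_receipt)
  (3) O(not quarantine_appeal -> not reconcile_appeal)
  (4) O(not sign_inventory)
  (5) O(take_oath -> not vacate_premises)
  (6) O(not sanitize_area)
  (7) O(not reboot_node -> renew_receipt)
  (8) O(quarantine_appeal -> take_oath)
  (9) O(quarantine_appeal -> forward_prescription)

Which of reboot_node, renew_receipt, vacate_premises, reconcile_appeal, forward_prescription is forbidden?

reconcile_appeal

Premise 6 gives O(not sanitize_area).
Applying K to premise 1 (O(not sanitize_area -> vacate_premises)) and O(not sanitize_area) yields O(vacate_premises).
The contrapositive of premise 5 (O(take_oath -> not vacate_premises)) is O(vacate_premises -> not take_oath), and O(vacate_premises) is already established, so O(not take_oath).
Premise 8, O(quarantine_appeal -> take_oath), contraposes to O(not take_oath -> not quarantine_appeal); with O(not take_oath) we get O(not quarantine_appeal).
With premise 3, O(not quarantine_appeal -> not reconcile_appeal), the K-axiom yields O(not reconcile_appeal).
So O(not reconcile_appeal) holds, i.e. reconcile_appeal is forbidden. None of the other listed options is forbidden under the premises.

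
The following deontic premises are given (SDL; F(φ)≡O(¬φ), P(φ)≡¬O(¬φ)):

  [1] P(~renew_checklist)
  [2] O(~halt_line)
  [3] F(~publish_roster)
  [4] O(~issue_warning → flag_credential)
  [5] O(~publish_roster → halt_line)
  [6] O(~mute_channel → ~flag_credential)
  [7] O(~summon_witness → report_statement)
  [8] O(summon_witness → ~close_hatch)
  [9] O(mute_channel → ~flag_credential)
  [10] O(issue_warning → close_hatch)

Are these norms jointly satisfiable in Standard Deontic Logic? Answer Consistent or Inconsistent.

Consistent

Premise 5 is O(~publish_roster → halt_line), but O(~publish_roster) is not derivable from the premises, so it does not yield O(halt_line).
So O(halt_line) is not derivable, and the apparent clash with O(~halt_line) does not arise.
A world satisfying every obligation exists (e.g. close_hatch=true, flag_credential=false, halt_line=false, issue_warning=true, mute_channel=false, publish_roster=true, renew_checklist=false, report_statement=true, summon_witness=false); no atom is both obligatory and forbidden, so the set is consistent.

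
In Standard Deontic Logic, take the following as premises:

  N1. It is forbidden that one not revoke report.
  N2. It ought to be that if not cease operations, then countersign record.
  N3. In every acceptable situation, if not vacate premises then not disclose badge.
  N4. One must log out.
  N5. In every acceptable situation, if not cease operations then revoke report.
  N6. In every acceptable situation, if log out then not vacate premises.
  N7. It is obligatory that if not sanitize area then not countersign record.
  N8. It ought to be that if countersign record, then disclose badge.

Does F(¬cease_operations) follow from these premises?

Yes

Premise 4 states O(log_out) outright.
Premise 6 is O(log_out → ¬vacate_premises); since O(log_out), deontic closure gives O(¬vacate_premises).
With premise 3, O(¬vacate_premises → ¬disclose_badge), the K-axiom yields O(¬disclose_badge).
Premise 8 is O(countersign_record → disclose_badge); contrapositively O(¬disclose_badge → ¬countersign_record). Since O(¬disclose_badge) holds, K gives O(¬countersign_record).
Premise 2, O(¬cease_operations → countersign_record), contraposes to O(¬countersign_record → cease_operations); with O(¬countersign_record) we get O(cease_operations).
Premises 1, 5, 7 do not contribute to this derivation.
So O(cease_operations) holds, i.e. F(¬cease_operations). The claim follows.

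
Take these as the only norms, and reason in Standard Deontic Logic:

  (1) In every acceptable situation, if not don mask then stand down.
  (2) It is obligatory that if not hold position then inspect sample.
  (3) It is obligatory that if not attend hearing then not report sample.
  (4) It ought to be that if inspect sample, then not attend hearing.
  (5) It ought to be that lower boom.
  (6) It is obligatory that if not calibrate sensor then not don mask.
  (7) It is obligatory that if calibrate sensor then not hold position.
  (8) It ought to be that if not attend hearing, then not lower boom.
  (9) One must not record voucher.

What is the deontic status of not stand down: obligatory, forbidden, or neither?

Forbidden

From premise 5 we have O(lower_boom).
The contrapositive of premise 8 (O(¬attend_hearing → ¬lower_boom)) is O(lower_boom → attend_hearing), and O(lower_boom) is already established, so O(attend_hearing).
The contrapositive of premise 4 (O(inspect_sample → ¬attend_hearing)) is O(attend_hearing → ¬inspect_sample), and O(attend_hearing) is already established, so O(¬inspect_sample).
The contrapositive of premise 2 (O(¬hold_position → inspect_sample)) is O(¬inspect_sample → hold_position), and O(¬inspect_sample) is already established, so O(hold_position).
Premise 7 is O(calibrate_sensor → ¬hold_position); contrapositively O(hold_position → ¬calibrate_sensor). Since O(hold_position) holds, K gives O(¬calibrate_sensor).
With premise 6, O(¬calibrate_sensor → ¬don_mask), the K-axiom yields O(¬don_mask).
Applying K to premise 1 (O(¬don_mask → stand_down)) and O(¬don_mask) yields O(stand_down).
Premises 3, 9 do not contribute to this derivation.
Thus O(stand_down), which is F(¬stand_down): ¬stand_down is forbidden.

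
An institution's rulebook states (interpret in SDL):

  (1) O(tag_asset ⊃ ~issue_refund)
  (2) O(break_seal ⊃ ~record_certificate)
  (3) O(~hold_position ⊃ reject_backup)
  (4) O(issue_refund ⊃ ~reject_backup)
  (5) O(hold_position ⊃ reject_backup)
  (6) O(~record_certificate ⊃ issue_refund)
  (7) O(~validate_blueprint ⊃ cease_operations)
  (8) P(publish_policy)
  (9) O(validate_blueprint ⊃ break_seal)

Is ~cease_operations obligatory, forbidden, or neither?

By case analysis on ~hold_position: premise 3 gives O(~hold_position ⊃ reject_backup) and premise 5 gives O(hold_position ⊃ reject_backup), so O(reject_backup) either way.
The contrapositive of premise 4 (O(issue_refund ⊃ ~reject_backup)) is O(reject_backup ⊃ ~issue_refund), and O(reject_backup) is already established, so O(~issue_refund).
Premise 6 is O(~record_certificate ⊃ issue_refund); contrapositively O(~issue_refund ⊃ record_certificate). Since O(~issue_refund) holds, K gives O(record_certificate).
The contrapositive of premise 2 (O(break_seal ⊃ ~record_certificate)) is O(record_certificate ⊃ ~break_seal), and O(record_certificate) is already established, so O(~break_seal).
Premise 9, O(validate_blueprint ⊃ break_seal), contraposes to O(~break_seal ⊃ ~validate_blueprint); with O(~break_seal) we get O(~validate_blueprint).
Applying K to premise 7 (O(~validate_blueprint ⊃ cease_operations)) and O(~validate_blueprint) yields O(cease_operations).
Premises 1, 8 do not contribute to this derivation.
Thus O(cease_operations), which is F(~cease_operations): ~cease_operations is forbidden.

Forbidden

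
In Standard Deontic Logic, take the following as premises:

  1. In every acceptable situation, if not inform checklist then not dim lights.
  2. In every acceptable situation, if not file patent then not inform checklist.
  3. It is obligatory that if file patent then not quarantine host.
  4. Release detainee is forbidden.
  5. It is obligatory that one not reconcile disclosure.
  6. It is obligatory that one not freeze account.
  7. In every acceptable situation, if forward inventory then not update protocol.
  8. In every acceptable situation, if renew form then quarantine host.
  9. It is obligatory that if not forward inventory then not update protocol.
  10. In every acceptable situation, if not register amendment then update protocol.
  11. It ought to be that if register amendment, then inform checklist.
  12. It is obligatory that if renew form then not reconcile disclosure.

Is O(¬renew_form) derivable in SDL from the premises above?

Yes

Premises 9 and 7 cover both cases: O(¬forward_inventory → ¬update_protocol) and O(forward_inventory → ¬update_protocol). Since ¬forward_inventory ∨ forward_inventory is a tautology, O(¬update_protocol) follows.
Premise 10, O(¬register_amendment → update_protocol), contraposes to O(¬update_protocol → register_amendment); with O(¬update_protocol) we get O(register_amendment).
From O(register_amendment) and premise 11, O(register_amendment → inform_checklist), we obtain O(inform_checklist).
Premise 2, O(¬file_patent → ¬inform_checklist), contraposes to O(inform_checklist → file_patent); with O(inform_checklist) we get O(file_patent).
From O(file_patent) and premise 3, O(file_patent → ¬quarantine_host), we obtain O(¬quarantine_host).
Premise 8 is O(renew_form → quarantine_host); contrapositively O(¬quarantine_host → ¬renew_form). Since O(¬quarantine_host) holds, K gives O(¬renew_form).
Premises 1, 4, 5, 6, 12 do not contribute to this derivation.
So O(¬renew_form) follows.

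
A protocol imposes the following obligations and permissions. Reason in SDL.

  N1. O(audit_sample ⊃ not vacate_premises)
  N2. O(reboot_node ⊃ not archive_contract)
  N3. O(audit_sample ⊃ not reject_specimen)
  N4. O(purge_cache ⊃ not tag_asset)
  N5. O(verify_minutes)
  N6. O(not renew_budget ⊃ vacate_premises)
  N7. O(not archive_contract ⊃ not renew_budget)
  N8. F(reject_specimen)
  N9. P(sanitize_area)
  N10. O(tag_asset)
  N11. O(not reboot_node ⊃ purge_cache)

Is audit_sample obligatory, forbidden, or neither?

From premise 10 we have O(tag_asset).
Premise 4, O(purge_cache ⊃ not tag_asset), contraposes to O(tag_asset ⊃ not purge_cache); with O(tag_asset) we get O(not purge_cache).
The contrapositive of premise 11 (O(not reboot_node ⊃ purge_cache)) is O(not purge_cache ⊃ reboot_node), and O(not purge_cache) is already established, so O(reboot_node).
Applying K to premise 2 (O(reboot_node ⊃ not archive_contract)) and O(reboot_node) yields O(not archive_contract).
From O(not archive_contract) and premise 7, O(not archive_contract ⊃ not renew_budget), we obtain O(not renew_budget).
With premise 6, O(not renew_budget ⊃ vacate_premises), the K-axiom yields O(vacate_premises).
Premise 1, O(audit_sample ⊃ not vacate_premises), contraposes to O(vacate_premises ⊃ not audit_sample); with O(vacate_premises) we get O(not audit_sample).
Premises 3, 5, 8, 9 do not contribute to this derivation.
Thus O(not audit_sample), which is F(audit_sample): audit_sample is forbidden.

Forbidden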